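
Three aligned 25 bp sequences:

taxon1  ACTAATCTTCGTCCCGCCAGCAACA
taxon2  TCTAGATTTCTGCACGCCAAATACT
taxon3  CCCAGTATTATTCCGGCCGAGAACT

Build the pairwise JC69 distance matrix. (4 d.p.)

d(taxon1,taxon2) = 0.6626, d(taxon1,taxon3) = 0.6626, d(taxon2,taxon3) = 0.6626

taxon1–taxon2: 11/25 sites differ → p = 0.44, d = −0.75 ln(1 − 0.586667) = 0.662626 ≈ 0.6626.
taxon1–taxon3: 11/25 sites differ → p = 0.44, d = −0.75 ln(1 − 0.586667) = 0.662626 ≈ 0.6626.
taxon2–taxon3: 11/25 sites differ → p = 0.44, d = −0.75 ln(1 − 0.586667) = 0.662626 ≈ 0.6626.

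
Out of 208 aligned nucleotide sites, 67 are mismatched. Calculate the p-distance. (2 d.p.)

p = 67/208 = 0.322115… ≈ 0.32 (to 2 d.p.).

0.32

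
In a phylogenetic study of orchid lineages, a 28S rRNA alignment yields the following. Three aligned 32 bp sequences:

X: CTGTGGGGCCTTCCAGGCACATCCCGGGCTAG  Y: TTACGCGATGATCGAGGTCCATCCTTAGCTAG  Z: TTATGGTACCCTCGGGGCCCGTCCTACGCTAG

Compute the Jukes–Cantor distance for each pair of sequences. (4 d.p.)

d(X,Y) = 0.6566, d(X,Z) = 0.5199, d(Y,Z) = 0.4598

X–Y: 14/32 sites differ → p = 0.4375, d = −0.75 ln(1 − 0.583333) = 0.656601 ≈ 0.6566.
X–Z: 12/32 sites differ → p = 0.375, d = −0.75 ln(1 − 0.5) = 0.519860 ≈ 0.5199.
Y–Z: 11/32 sites differ → p = 0.34375, d = −0.75 ln(1 − 0.458333) = 0.459828 ≈ 0.4598.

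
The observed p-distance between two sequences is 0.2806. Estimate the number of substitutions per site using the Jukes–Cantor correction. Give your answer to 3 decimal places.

d = −(3/4) ln(1 − 4p/3) = −0.75 ln(1 − 0.374133) = −0.75 ln(0.625867)
  = −0.75 × (-0.468617) = 0.351463 substitutions/site.

0.351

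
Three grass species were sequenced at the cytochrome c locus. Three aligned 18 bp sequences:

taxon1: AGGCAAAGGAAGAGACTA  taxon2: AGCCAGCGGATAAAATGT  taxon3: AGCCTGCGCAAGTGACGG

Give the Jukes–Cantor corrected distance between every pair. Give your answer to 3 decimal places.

taxon1–taxon2: 9/18 sites differ → p = 0.5, d = −0.75 ln(1 − 0.666667) = 0.823960 ≈ 0.824.
taxon1–taxon3: 8/18 sites differ → p ≈ 0.444444, d = −0.75 ln(1 − 0.592592) = 0.673455 ≈ 0.673.
taxon2–taxon3: 8/18 sites differ → p ≈ 0.444444, d = −0.75 ln(1 − 0.592592) = 0.673455 ≈ 0.673.

d(taxon1,taxon2) = 0.824, d(taxon1,taxon3) = 0.673, d(taxon2,taxon3) = 0.673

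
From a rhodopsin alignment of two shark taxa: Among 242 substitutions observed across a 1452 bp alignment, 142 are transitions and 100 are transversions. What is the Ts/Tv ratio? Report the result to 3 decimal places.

R = 142/100 = 1.420.

1.420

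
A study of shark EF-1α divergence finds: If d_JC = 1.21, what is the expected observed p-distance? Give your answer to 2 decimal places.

0.60

p = (3/4)(1 − e^(−4d/3)) = 0.75 × (1 − e^(-1.613333)) = 0.75 × (1 − 0.199222) = 0.600584.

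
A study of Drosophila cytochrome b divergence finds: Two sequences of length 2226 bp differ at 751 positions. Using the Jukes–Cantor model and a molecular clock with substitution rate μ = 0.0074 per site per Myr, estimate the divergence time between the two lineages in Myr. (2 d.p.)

p = 751/2226 ≈ 0.337376.
d = −(3/4) ln(1 − 4p/3) = −0.75 ln(1 − 0.449835) = −0.75 ln(0.550165)
  = −0.75 × (-0.597537) = 0.448153 substitutions/site.
Under a molecular clock d = 2μt, so t = d/(2μ) = 0.448153 / (2 × 0.0074) = 30.28 Myr.

30.28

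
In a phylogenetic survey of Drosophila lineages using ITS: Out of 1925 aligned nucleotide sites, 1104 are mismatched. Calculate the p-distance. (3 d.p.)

p = 1104/1925 = 0.573506… ≈ 0.574 (to 3 d.p.).

0.574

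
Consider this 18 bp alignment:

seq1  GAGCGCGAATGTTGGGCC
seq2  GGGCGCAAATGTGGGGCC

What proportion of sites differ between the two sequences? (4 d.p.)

The sequences differ at 3 of 18 positions (sites 2, 7, 13).
p = 3/18 = 0.166666… ≈ 0.1667 (to 4 d.p.).

0.1667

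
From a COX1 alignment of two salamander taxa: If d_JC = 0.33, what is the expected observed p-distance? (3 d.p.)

0.267

p = (3/4)(1 − e^(−4d/3)) = 0.75 × (1 − e^(-0.44)) = 0.75 × (1 − 0.644036) = 0.266973.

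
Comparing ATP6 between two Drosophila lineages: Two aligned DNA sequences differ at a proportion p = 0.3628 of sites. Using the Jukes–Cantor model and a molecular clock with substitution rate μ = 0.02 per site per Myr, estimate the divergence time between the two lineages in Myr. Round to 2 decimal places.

d = −(3/4) ln(1 − 4p/3) = −0.75 ln(1 − 0.483733) = −0.75 ln(0.516267)
  = −0.75 × (-0.661131) = 0.495848 substitutions/site.
Under a molecular clock d = 2μt, so t = d/(2μ) = 0.495848 / (2 × 0.02) = 12.40 Myr.

12.40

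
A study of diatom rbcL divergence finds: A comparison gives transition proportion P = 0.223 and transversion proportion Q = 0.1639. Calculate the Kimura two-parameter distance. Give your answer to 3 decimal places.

Under the Kimura two-parameter model, d = −½ ln(1 − 2P − Q) − ¼ ln(1 − 2Q).
1 − 2P − Q = 0.3901, giving −½ ln(0.3901) = 0.470676.
1 − 2Q = 0.6722, giving −¼ ln(0.6722) = 0.099300.
d = 0.470676 + 0.099300 = 0.569976.

0.570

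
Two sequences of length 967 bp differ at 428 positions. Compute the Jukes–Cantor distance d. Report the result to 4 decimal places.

0.6690

p = 428/967 ≈ 0.442606.
d = −(3/4) ln(1 − 4p/3) = −0.75 ln(1 − 0.590141) = −0.75 ln(0.409859)
  = −0.75 × (-0.891942) = 0.668957 substitutions/site.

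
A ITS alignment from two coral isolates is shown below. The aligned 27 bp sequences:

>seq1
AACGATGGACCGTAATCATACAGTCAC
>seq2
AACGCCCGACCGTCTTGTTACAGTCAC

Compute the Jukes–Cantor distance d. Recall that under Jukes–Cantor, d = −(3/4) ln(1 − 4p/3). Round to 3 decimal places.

0.318

The sequences differ at 7 of 27 sites (5, 6, 7, 14, 15, 17, 18), so p = 7/27 ≈ 0.259259.
d = −(3/4) ln(1 − 4p/3) = −0.75 ln(1 − 0.345679) = −0.75 ln(0.654321)
  = −0.75 × (-0.424157) = 0.318118 substitutions/site.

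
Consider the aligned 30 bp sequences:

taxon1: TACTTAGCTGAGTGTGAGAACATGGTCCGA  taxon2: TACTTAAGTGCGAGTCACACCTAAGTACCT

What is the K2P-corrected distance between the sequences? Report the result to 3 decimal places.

0.677

Of 30 sites, 2 differences are transitions and 11 are transversions, so P = 2/30 ≈ 0.066667 and Q = 11/30 ≈ 0.366667.
Under the Kimura two-parameter model, d = −½ ln(1 − 2P − Q) − ¼ ln(1 − 2Q).
1 − 2P − Q = 0.499999, giving −½ ln(0.499999) = 0.346575.
1 − 2Q = 0.266666, giving −¼ ln(0.266666) = 0.330440.
d = 0.346575 + 0.330440 = 0.677015.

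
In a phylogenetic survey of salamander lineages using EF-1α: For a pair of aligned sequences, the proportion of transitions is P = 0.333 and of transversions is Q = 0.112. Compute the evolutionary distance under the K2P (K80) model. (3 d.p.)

Under the Kimura two-parameter model, d = −½ ln(1 − 2P − Q) − ¼ ln(1 − 2Q).
1 − 2P − Q = 0.222, giving −½ ln(0.222) = 0.752539.
1 − 2Q = 0.776, giving −¼ ln(0.776) = 0.063401.
d = 0.752539 + 0.063401 = 0.815940.

0.816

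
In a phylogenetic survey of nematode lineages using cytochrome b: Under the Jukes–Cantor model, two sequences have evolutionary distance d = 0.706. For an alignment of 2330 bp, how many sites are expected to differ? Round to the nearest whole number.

Invert JC69: p = (3/4)(1 − e^(−4d/3)) = 0.75 × (1 − e^(-0.941333)) = 0.75 × (1 − 0.390107) = 0.457420.
Expected differing sites = pL ≈ 0.457420 × 2330 = 1065.7886 ≈ 1066.

1066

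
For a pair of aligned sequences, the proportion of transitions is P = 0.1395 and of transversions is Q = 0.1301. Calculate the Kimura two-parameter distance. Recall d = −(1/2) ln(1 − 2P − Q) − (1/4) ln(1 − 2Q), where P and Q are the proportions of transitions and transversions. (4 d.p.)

0.3384

Under the Kimura two-parameter model, d = −½ ln(1 − 2P − Q) − ¼ ln(1 − 2Q).
1 − 2P − Q = 0.5909, giving −½ ln(0.5909) = 0.263054.
1 − 2Q = 0.7398, giving −¼ ln(0.7398) = 0.075344.
d = 0.263054 + 0.075344 = 0.338398.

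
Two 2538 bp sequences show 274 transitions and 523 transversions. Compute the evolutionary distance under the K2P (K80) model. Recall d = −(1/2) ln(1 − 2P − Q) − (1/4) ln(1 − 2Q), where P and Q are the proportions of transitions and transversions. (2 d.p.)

0.41

P = 274/2538 ≈ 0.107959 and Q = 523/2538 ≈ 0.206068.
Under the Kimura two-parameter model, d = −½ ln(1 − 2P − Q) − ¼ ln(1 − 2Q).
1 − 2P − Q = 0.578014, giving −½ ln(0.578014) = 0.274079.
1 − 2Q = 0.587864, giving −¼ ln(0.587864) = 0.132815.
d = 0.274079 + 0.132815 = 0.406894.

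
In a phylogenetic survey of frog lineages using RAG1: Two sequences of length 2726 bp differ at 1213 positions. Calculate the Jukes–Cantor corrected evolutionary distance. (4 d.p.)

p = 1213/2726 ≈ 0.444974.
d = −(3/4) ln(1 − 4p/3) = −0.75 ln(1 − 0.593299) = −0.75 ln(0.406701)
  = −0.75 × (-0.899677) = 0.674758 substitutions/site.

0.6748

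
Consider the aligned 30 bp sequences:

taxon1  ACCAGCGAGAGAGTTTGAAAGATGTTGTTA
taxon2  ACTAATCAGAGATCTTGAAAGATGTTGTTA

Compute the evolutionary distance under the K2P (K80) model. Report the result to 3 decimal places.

Of 30 sites, 4 differences are transitions and 2 are transversions, so P = 4/30 ≈ 0.133333 and Q = 2/30 ≈ 0.066667.
Under the Kimura two-parameter model, d = −½ ln(1 − 2P − Q) − ¼ ln(1 − 2Q).
1 − 2P − Q = 0.666667, giving −½ ln(0.666667) = 0.202732.
1 − 2Q = 0.866666, giving −¼ ln(0.866666) = 0.035775.
d = 0.202732 + 0.035775 = 0.238507.

0.239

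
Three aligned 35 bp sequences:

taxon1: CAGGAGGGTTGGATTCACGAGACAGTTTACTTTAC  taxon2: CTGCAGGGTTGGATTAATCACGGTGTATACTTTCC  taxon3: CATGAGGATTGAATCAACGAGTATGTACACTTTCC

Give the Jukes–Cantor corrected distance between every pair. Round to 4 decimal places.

d(taxon1,taxon2) = 0.4073, d(taxon1,taxon3) = 0.4073, d(taxon2,taxon3) = 0.4582

taxon1–taxon2: 11/35 sites differ → p ≈ 0.314286, d = −0.75 ln(1 − 0.419048) = 0.407315 ≈ 0.4073.
taxon1–taxon3: 11/35 sites differ → p ≈ 0.314286, d = −0.75 ln(1 − 0.419048) = 0.407315 ≈ 0.4073.
taxon2–taxon3: 12/35 sites differ → p ≈ 0.342857, d = −0.75 ln(1 − 0.457143) = 0.458182 ≈ 0.4582.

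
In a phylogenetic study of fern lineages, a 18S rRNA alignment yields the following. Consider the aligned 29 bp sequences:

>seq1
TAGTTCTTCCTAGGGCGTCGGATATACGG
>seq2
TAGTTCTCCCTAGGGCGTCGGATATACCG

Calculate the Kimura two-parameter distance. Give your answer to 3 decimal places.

0.072

Of 29 sites, 1 differences are transitions and 1 are transversions, so P = 1/29 ≈ 0.034483 and Q = 1/29 ≈ 0.034483.
Under the Kimura two-parameter model, d = −½ ln(1 − 2P − Q) − ¼ ln(1 − 2Q).
1 − 2P − Q = 0.896551, giving −½ ln(0.896551) = 0.054600.
1 − 2Q = 0.931034, giving −¼ ln(0.931034) = 0.017865.
d = 0.054600 + 0.017865 = 0.072465.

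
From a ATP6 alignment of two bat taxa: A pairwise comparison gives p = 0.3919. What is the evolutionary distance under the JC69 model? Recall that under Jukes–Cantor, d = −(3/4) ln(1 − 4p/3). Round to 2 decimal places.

0.55

d = −(3/4) ln(1 − 4p/3) = −0.75 ln(1 − 0.522533) = −0.75 ln(0.477467)
  = −0.75 × (-0.739260) = 0.554445 substitutions/site.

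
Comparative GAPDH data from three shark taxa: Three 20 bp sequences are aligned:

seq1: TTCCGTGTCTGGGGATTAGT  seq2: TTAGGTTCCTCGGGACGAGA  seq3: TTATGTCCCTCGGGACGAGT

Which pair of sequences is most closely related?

seq2 and seq3

seq1–seq2: 8/20 differ, p = 0.400, d = 0.572.
seq1–seq3: 7/20 differ, p = 0.350, d = 0.471.
seq2–seq3: 3/20 differ, p = 0.150, d = 0.167.
The smallest distance is between seq2 and seq3.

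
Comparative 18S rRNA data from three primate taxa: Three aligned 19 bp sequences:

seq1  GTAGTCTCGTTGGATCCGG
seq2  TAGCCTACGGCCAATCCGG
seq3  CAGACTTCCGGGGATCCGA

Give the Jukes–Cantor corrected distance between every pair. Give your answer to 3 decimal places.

d(seq1,seq2) = 1.109, d(seq1,seq3) = 0.907, d(seq2,seq3) = 0.618

seq1–seq2: 11/19 sites differ → p ≈ 0.578947, d = −0.75 ln(1 − 0.771929) = 1.108574 ≈ 1.109.
seq1–seq3: 10/19 sites differ → p ≈ 0.526316, d = −0.75 ln(1 − 0.701755) = 0.907380 ≈ 0.907.
seq2–seq3: 8/19 sites differ → p ≈ 0.421053, d = −0.75 ln(1 − 0.561404) = 0.618132 ≈ 0.618.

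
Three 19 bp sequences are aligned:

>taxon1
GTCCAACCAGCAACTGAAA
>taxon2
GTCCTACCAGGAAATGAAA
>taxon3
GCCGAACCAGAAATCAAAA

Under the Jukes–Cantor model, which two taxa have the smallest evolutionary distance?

taxon1–taxon2: 3/19 differ, p = 0.158, d = 0.177.
taxon1–taxon3: 6/19 differ, p = 0.316, d = 0.410.
taxon2–taxon3: 7/19 differ, p = 0.368, d = 0.507.
The smallest distance is between taxon1 and taxon2.

taxon1 and taxon2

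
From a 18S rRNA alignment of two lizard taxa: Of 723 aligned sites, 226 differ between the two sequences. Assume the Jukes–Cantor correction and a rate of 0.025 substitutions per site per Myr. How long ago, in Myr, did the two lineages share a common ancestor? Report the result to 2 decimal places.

8.09

p = 226/723 ≈ 0.312586.
d = −(3/4) ln(1 − 4p/3) = −0.75 ln(1 − 0.416781) = −0.75 ln(0.583219)
  = −0.75 × (-0.539193) = 0.404395 substitutions/site.
Under a molecular clock d = 2μt, so t = d/(2μ) = 0.404395 / (2 × 0.025) = 8.09 Myr.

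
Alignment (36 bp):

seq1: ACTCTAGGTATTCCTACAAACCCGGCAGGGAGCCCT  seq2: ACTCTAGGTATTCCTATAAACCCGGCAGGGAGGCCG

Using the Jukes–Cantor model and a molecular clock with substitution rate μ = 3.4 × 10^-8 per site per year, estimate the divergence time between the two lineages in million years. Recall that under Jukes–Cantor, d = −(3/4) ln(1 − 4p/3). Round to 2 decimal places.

1.30

The sequences differ at 3 of 36 sites (17, 33, 36), so p = 3/36 ≈ 0.083333.
d = −(3/4) ln(1 − 4p/3) = −0.75 ln(1 − 0.111111) = −0.75 ln(0.888889)
  = −0.75 × (-0.117783) = 0.088337 substitutions/site.
Under a molecular clock d = 2μt, so t = d/(2μ) = 0.088337 / (2 × 3.4 × 10^-8) = 1.30 million years.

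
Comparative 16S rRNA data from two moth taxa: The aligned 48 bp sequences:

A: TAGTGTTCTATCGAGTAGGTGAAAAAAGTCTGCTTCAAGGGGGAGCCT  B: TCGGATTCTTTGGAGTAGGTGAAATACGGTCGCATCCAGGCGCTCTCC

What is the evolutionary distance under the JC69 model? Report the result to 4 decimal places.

0.5199

The sequences differ at 18 of 48 sites, so p = 18/48 = 0.375.
d = −(3/4) ln(1 − 4p/3) = −0.75 ln(1 − 0.5) = −0.75 ln(0.5)
  = −0.75 × (-0.693147) = 0.519860 substitutions/site.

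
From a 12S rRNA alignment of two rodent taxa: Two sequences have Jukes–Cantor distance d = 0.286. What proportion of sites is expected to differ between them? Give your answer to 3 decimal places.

0.238

p = (3/4)(1 − e^(−4d/3)) = 0.75 × (1 − e^(-0.381333)) = 0.75 × (1 − 0.682950) = 0.237788.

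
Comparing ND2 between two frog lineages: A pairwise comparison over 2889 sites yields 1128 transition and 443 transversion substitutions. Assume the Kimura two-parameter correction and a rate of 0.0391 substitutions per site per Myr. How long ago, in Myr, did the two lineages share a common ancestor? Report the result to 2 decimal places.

P = 1128/2889 ≈ 0.390447 and Q = 443/2889 ≈ 0.15334.
Under the Kimura two-parameter model, d = −½ ln(1 − 2P − Q) − ¼ ln(1 − 2Q).
1 − 2P − Q = 0.065766, giving −½ ln(0.065766) = 1.360826.
1 − 2Q = 0.69332, giving −¼ ln(0.69332) = 0.091566.
d = 1.360826 + 0.091566 = 1.452392.
Under a molecular clock d = 2μt, so t = d/(2μ) = 1.452392 / (2 × 0.0391) = 18.57 Myr.

18.57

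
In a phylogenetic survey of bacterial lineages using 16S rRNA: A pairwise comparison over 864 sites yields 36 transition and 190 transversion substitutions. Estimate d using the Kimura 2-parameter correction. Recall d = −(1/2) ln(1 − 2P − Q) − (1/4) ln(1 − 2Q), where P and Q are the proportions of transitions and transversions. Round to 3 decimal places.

0.326

P = 36/864 ≈ 0.041667 and Q = 190/864 ≈ 0.219907.
Under the Kimura two-parameter model, d = −½ ln(1 − 2P − Q) − ¼ ln(1 − 2Q).
1 − 2P − Q = 0.696759, giving −½ ln(0.696759) = 0.180658.
1 − 2Q = 0.560186, giving −¼ ln(0.560186) = 0.144872.
d = 0.180658 + 0.144872 = 0.325530.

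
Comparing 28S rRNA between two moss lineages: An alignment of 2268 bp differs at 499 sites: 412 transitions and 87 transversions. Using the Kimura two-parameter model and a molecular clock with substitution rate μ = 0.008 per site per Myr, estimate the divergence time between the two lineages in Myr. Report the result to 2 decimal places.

17.30

P = 412/2268 ≈ 0.181658 and Q = 87/2268 ≈ 0.03836.
Under the Kimura two-parameter model, d = −½ ln(1 − 2P − Q) − ¼ ln(1 − 2Q).
1 − 2P − Q = 0.598324, giving −½ ln(0.598324) = 0.256811.
1 − 2Q = 0.92328, giving −¼ ln(0.92328) = 0.019956.
d = 0.256811 + 0.019956 = 0.276767.
Under a molecular clock d = 2μt, so t = d/(2μ) = 0.276767 / (2 × 0.008) = 17.30 Myr.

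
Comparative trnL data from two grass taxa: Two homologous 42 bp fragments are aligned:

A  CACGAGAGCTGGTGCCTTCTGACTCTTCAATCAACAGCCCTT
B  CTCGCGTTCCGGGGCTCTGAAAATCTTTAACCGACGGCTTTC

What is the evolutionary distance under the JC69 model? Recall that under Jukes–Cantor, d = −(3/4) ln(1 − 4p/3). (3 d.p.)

The sequences differ at 19 of 42 sites, so p = 19/42 ≈ 0.452381.
d = −(3/4) ln(1 − 4p/3) = −0.75 ln(1 − 0.603175) = −0.75 ln(0.396825)
  = −0.75 × (-0.924260) = 0.693195 substitutions/site.

0.693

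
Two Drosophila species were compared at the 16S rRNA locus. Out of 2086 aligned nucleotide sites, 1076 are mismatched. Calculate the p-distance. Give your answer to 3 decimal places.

p = 1076/2086 = 0.515819… ≈ 0.516 (to 3 d.p.).

0.516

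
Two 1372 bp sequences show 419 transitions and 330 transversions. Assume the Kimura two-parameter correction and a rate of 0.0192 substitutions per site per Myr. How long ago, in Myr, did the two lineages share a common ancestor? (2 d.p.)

P = 419/1372 ≈ 0.305394 and Q = 330/1372 ≈ 0.240525.
Under the Kimura two-parameter model, d = −½ ln(1 − 2P − Q) − ¼ ln(1 − 2Q).
1 − 2P − Q = 0.148687, giving −½ ln(0.148687) = 0.952956.
1 − 2Q = 0.51895, giving −¼ ln(0.51895) = 0.163987.
d = 0.952956 + 0.163987 = 1.116943.
Under a molecular clock d = 2μt, so t = d/(2μ) = 1.116943 / (2 × 0.0192) = 29.09 Myr.

29.09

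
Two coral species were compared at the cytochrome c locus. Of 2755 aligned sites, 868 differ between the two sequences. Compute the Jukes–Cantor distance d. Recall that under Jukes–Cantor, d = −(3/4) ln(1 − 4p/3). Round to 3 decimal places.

p = 868/2755 ≈ 0.315064.
d = −(3/4) ln(1 − 4p/3) = −0.75 ln(1 − 0.420085) = −0.75 ln(0.579915)
  = −0.75 × (-0.544874) = 0.408656 substitutions/site.

0.409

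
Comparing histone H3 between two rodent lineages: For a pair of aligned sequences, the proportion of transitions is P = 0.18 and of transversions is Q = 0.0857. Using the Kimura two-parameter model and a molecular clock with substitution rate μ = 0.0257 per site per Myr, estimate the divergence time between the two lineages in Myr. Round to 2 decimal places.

6.65

Under the Kimura two-parameter model, d = −½ ln(1 − 2P − Q) − ¼ ln(1 − 2Q).
1 − 2P − Q = 0.5543, giving −½ ln(0.5543) = 0.295025.
1 − 2Q = 0.8286, giving −¼ ln(0.8286) = 0.047004.
d = 0.295025 + 0.047004 = 0.342029.
Under a molecular clock d = 2μt, so t = d/(2μ) = 0.342029 / (2 × 0.0257) = 6.65 Myr.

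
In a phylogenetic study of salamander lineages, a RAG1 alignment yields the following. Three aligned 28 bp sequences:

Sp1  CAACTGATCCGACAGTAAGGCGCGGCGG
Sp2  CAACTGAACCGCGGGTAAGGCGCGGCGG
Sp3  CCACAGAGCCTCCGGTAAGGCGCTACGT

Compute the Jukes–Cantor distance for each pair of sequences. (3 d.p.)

d(Sp1,Sp2) = 0.158, d(Sp1,Sp3) = 0.420, d(Sp2,Sp3) = 0.360

Sp1–Sp2: 4/28 sites differ → p ≈ 0.142857, d = −0.75 ln(1 − 0.190476) = 0.158482 ≈ 0.158.
Sp1–Sp3: 9/28 sites differ → p ≈ 0.321429, d = −0.75 ln(1 − 0.428572) = 0.419713 ≈ 0.420.
Sp2–Sp3: 8/28 sites differ → p ≈ 0.285714, d = −0.75 ln(1 − 0.380952) = 0.359679 ≈ 0.360.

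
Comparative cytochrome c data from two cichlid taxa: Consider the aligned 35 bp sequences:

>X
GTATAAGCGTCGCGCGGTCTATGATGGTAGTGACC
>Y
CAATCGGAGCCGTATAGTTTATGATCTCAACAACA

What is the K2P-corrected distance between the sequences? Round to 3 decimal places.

1.010

Of 35 sites, 11 differences are transitions and 7 are transversions, so P = 11/35 ≈ 0.314286 and Q = 7/35 = 0.2.
Under the Kimura two-parameter model, d = −½ ln(1 − 2P − Q) − ¼ ln(1 − 2Q).
1 − 2P − Q = 0.171428, giving −½ ln(0.171428) = 0.881796.
1 − 2Q = 0.6, giving −¼ ln(0.6) = 0.127706.
d = 0.881796 + 0.127706 = 1.009502.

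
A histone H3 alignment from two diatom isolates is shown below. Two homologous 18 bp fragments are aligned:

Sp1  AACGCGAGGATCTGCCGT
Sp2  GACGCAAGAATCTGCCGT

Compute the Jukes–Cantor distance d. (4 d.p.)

The sequences differ at 3 of 18 sites (1, 6, 9), so p = 3/18 ≈ 0.166667.
d = −(3/4) ln(1 − 4p/3) = −0.75 ln(1 − 0.222223) = −0.75 ln(0.777777)
  = −0.75 × (-0.251315) = 0.188486 substitutions/site.

0.1885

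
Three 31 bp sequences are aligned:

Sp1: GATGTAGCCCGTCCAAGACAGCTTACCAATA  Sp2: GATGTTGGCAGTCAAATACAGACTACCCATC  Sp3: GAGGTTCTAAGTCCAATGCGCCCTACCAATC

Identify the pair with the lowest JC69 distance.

Sp1–Sp2: 9/31 differ, p = 0.290, d = 0.367.
Sp1–Sp3: 12/31 differ, p = 0.387, d = 0.544.
Sp2–Sp3: 10/31 differ, p = 0.323, d = 0.422.
The smallest distance is between Sp1 and Sp2.

Sp1 and Sp2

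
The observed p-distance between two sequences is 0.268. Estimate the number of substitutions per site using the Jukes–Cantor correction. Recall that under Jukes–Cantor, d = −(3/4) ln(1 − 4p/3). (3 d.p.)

d = −(3/4) ln(1 − 4p/3) = −0.75 ln(1 − 0.357333) = −0.75 ln(0.642667)
  = −0.75 × (-0.442129) = 0.331597 substitutions/site.

0.332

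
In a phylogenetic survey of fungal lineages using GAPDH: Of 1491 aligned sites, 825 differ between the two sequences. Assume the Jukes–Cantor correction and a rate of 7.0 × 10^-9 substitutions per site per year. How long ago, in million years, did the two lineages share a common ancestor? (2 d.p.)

p = 825/1491 ≈ 0.55332.
d = −(3/4) ln(1 − 4p/3) = −0.75 ln(1 − 0.73776) = −0.75 ln(0.26224)
  = −0.75 × (-1.338495) = 1.003871 substitutions/site.
Under a molecular clock d = 2μt, so t = d/(2μ) = 1.003871 / (2 × 7.0 × 10^-9) = 71.71 million years.

71.71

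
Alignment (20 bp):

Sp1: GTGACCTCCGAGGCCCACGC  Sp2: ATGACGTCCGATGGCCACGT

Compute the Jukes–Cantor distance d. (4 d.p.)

The sequences differ at 5 of 20 sites (1, 6, 12, 14, 20), so p = 5/20 = 0.25.
d = −(3/4) ln(1 − 4p/3) = −0.75 ln(1 − 0.333333) = −0.75 ln(0.666667)
  = −0.75 × (-0.405465) = 0.304099 substitutions/site.

0.3041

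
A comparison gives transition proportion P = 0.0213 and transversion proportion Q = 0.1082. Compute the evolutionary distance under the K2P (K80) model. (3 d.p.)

Under the Kimura two-parameter model, d = −½ ln(1 − 2P − Q) − ¼ ln(1 − 2Q).
1 − 2P − Q = 0.8492, giving −½ ln(0.8492) = 0.081730.
1 − 2Q = 0.7836, giving −¼ ln(0.7836) = 0.060964.
d = 0.081730 + 0.060964 = 0.142694.

0.143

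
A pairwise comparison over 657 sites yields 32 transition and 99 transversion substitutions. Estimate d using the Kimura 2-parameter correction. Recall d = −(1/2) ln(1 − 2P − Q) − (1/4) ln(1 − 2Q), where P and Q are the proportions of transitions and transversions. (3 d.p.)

P = 32/657 ≈ 0.048706 and Q = 99/657 ≈ 0.150685.
Under the Kimura two-parameter model, d = −½ ln(1 − 2P − Q) − ¼ ln(1 − 2Q).
1 − 2P − Q = 0.751903, giving −½ ln(0.751903) = 0.142574.
1 − 2Q = 0.69863, giving −¼ ln(0.69863) = 0.089659.
d = 0.142574 + 0.089659 = 0.232233.

0.232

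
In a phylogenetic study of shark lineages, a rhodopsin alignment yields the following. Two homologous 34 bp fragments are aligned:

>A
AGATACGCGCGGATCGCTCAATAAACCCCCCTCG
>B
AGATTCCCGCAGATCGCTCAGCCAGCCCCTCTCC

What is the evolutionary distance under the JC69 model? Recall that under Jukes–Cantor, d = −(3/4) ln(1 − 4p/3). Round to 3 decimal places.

The sequences differ at 9 of 34 sites (5, 7, 11, 21, 22, 23, 25, 30, 34), so p = 9/34 ≈ 0.264706.
d = −(3/4) ln(1 − 4p/3) = −0.75 ln(1 − 0.352941) = −0.75 ln(0.647059)
  = −0.75 × (-0.435318) = 0.326489 substitutions/site.

0.326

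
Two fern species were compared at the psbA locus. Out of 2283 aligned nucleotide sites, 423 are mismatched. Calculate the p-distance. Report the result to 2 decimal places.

p = 423/2283 = 0.185282… ≈ 0.19 (to 2 d.p.).

0.19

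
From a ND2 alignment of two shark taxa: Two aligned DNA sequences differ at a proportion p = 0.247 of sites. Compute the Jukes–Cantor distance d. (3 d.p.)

0.300

d = −(3/4) ln(1 − 4p/3) = −0.75 ln(1 − 0.329333) = −0.75 ln(0.670667)
  = −0.75 × (-0.399483) = 0.299612 substitutions/site.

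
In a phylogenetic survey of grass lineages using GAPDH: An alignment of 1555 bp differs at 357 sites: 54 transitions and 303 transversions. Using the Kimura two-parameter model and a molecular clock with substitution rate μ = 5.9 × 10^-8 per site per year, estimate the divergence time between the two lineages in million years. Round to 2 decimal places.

2.35

P = 54/1555 ≈ 0.034727 and Q = 303/1555 ≈ 0.194855.
Under the Kimura two-parameter model, d = −½ ln(1 − 2P − Q) − ¼ ln(1 − 2Q).
1 − 2P − Q = 0.735691, giving −½ ln(0.735691) = 0.153473.
1 − 2Q = 0.61029, giving −¼ ln(0.61029) = 0.123455.
d = 0.153473 + 0.123455 = 0.276928.
Under a molecular clock d = 2μt, so t = d/(2μ) = 0.276928 / (2 × 5.9 × 10^-8) = 2.35 million years.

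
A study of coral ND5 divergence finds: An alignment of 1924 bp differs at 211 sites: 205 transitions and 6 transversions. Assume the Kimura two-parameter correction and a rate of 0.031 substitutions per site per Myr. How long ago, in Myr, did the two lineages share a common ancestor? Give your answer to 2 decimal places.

1.99

P = 205/1924 ≈ 0.106549 and Q = 6/1924 ≈ 0.003119.
Under the Kimura two-parameter model, d = −½ ln(1 − 2P − Q) − ¼ ln(1 − 2Q).
1 − 2P − Q = 0.783783, giving −½ ln(0.783783) = 0.121812.
1 − 2Q = 0.993762, giving −¼ ln(0.993762) = 0.001564.
d = 0.121812 + 0.001564 = 0.123376.
Under a molecular clock d = 2μt, so t = d/(2μ) = 0.123376 / (2 × 0.031) = 1.99 Myr.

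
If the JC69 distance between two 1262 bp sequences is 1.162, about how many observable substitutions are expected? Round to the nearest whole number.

745

Invert JC69: p = (3/4)(1 − e^(−4d/3)) = 0.75 × (1 − e^(-1.549333)) = 0.75 × (1 − 0.212390) = 0.590708.
Expected differing sites = pL ≈ 0.590708 × 1262 = 745.473496 ≈ 745.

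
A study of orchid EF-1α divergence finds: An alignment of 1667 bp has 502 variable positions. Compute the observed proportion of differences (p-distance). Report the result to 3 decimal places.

0.301

p = 502/1667 = 0.301139… ≈ 0.301 (to 3 d.p.).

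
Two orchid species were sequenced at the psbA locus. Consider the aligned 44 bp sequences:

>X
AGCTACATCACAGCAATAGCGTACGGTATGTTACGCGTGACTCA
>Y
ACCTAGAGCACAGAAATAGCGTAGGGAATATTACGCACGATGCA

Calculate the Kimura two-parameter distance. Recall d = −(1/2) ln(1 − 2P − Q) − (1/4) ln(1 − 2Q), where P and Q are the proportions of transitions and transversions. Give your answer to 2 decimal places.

Of 44 sites, 4 differences are transitions and 7 are transversions, so P = 4/44 ≈ 0.090909 and Q = 7/44 ≈ 0.159091.
Under the Kimura two-parameter model, d = −½ ln(1 − 2P − Q) − ¼ ln(1 − 2Q).
1 − 2P − Q = 0.659091, giving −½ ln(0.659091) = 0.208447.
1 − 2Q = 0.681818, giving −¼ ln(0.681818) = 0.095748.
d = 0.208447 + 0.095748 = 0.304195.

0.30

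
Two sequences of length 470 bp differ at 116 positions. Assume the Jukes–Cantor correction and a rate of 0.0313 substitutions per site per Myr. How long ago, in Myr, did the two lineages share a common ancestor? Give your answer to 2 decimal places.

p = 116/470 ≈ 0.246809.
d = −(3/4) ln(1 − 4p/3) = −0.75 ln(1 − 0.329079) = −0.75 ln(0.670921)
  = −0.75 × (-0.399104) = 0.299328 substitutions/site.
Under a molecular clock d = 2μt, so t = d/(2μ) = 0.299328 / (2 × 0.0313) = 4.78 Myr.

4.78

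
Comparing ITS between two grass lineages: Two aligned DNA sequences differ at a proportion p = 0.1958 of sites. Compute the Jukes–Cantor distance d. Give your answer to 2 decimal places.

d = −(3/4) ln(1 − 4p/3) = −0.75 ln(1 − 0.261067) = −0.75 ln(0.738933)
  = −0.75 × (-0.302548) = 0.226911 substitutions/site.

0.23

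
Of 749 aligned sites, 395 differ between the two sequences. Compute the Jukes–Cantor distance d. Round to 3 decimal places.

p = 395/749 ≈ 0.52737.
d = −(3/4) ln(1 − 4p/3) = −0.75 ln(1 − 0.70316) = −0.75 ln(0.29684)
  = −0.75 × (-1.214562) = 0.910922 substitutions/site.

0.911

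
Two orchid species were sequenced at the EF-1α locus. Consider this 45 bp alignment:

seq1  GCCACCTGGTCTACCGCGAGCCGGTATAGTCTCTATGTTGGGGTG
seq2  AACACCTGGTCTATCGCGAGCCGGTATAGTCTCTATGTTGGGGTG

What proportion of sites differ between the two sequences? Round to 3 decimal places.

The sequences differ at 3 of 45 positions (sites 1, 2, 14).
p = 3/45 = 0.066666… ≈ 0.067 (to 3 d.p.).

0.067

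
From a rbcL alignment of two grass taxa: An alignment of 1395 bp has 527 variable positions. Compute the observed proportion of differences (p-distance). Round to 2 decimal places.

0.38

p = 527/1395 = 0.377777… ≈ 0.38 (to 2 d.p.).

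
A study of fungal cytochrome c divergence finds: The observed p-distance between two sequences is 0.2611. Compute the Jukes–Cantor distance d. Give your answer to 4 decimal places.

0.3209

d = −(3/4) ln(1 − 4p/3) = −0.75 ln(1 − 0.348133) = −0.75 ln(0.651867)
  = −0.75 × (-0.427915) = 0.320936 substitutions/site.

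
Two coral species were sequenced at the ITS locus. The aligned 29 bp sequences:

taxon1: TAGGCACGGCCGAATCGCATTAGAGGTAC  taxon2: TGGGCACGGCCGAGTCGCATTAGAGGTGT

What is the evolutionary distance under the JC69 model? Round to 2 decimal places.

0.15

The sequences differ at 4 of 29 sites (2, 14, 28, 29), so p = 4/29 ≈ 0.137931.
d = −(3/4) ln(1 − 4p/3) = −0.75 ln(1 − 0.183908) = −0.75 ln(0.816092)
  = −0.75 × (-0.203228) = 0.152421 substitutions/site.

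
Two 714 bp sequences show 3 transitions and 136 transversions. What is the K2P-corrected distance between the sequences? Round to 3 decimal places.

0.231

P = 3/714 ≈ 0.004202 and Q = 136/714 ≈ 0.190476.
Under the Kimura two-parameter model, d = −½ ln(1 − 2P − Q) − ¼ ln(1 − 2Q).
1 − 2P − Q = 0.80112, giving −½ ln(0.80112) = 0.110872.
1 − 2Q = 0.619048, giving −¼ ln(0.619048) = 0.119893.
d = 0.110872 + 0.119893 = 0.230765.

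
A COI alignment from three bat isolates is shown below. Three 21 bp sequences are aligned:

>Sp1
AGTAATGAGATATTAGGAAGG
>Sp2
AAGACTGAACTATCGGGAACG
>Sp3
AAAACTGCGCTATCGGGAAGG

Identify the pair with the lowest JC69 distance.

Sp2 and Sp3

Sp1–Sp2: 8/21 differ, p = 0.381, d = 0.532.
Sp1–Sp3: 7/21 differ, p = 0.333, d = 0.441.
Sp2–Sp3: 4/21 differ, p = 0.190, d = 0.220.
The smallest distance is between Sp2 and Sp3.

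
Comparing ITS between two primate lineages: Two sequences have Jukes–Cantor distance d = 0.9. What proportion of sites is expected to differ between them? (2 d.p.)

p = (3/4)(1 − e^(−4d/3)) = 0.75 × (1 − e^(-1.2)) = 0.75 × (1 − 0.301194) = 0.524105.

0.52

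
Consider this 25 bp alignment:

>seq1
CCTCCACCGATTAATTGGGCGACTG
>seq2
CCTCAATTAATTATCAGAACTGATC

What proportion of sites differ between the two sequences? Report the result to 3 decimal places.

0.520

The sequences differ at 13 of 25 positions.
p = 13/25 = 0.520.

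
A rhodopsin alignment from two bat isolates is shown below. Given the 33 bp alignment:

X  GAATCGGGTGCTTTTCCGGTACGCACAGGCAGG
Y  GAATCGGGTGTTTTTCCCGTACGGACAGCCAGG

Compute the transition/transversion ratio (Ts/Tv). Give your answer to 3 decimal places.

0.333

Transitions are A↔G and C↔T; transversions are all other mismatches.
Transitions: 1. Transversions: 3.
R = 1/3 = 0.333333… ≈ 0.333 (to 3 d.p.).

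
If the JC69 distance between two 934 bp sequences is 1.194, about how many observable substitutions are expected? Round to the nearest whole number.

Invert JC69: p = (3/4)(1 − e^(−4d/3)) = 0.75 × (1 − e^(-1.592)) = 0.75 × (1 − 0.203518) = 0.597362.
Expected differing sites = pL ≈ 0.597362 × 934 = 557.936108 ≈ 558.

558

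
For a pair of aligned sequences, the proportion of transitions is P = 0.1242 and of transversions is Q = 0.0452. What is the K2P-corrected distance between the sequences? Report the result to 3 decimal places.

0.197

Under the Kimura two-parameter model, d = −½ ln(1 − 2P − Q) − ¼ ln(1 − 2Q).
1 − 2P − Q = 0.7064, giving −½ ln(0.7064) = 0.173787.
1 − 2Q = 0.9096, giving −¼ ln(0.9096) = 0.023688.
d = 0.173787 + 0.023688 = 0.197475.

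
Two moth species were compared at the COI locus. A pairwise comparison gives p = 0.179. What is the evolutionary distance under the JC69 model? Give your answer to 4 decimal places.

d = −(3/4) ln(1 − 4p/3) = −0.75 ln(1 − 0.238667) = −0.75 ln(0.761333)
  = −0.75 × (-0.272684) = 0.204513 substitutions/site.

0.2045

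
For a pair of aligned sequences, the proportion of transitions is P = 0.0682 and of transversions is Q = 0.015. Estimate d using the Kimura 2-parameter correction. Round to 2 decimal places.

0.09

Under the Kimura two-parameter model, d = −½ ln(1 − 2P − Q) − ¼ ln(1 − 2Q).
1 − 2P − Q = 0.8486, giving −½ ln(0.8486) = 0.082084.
1 − 2Q = 0.97, giving −¼ ln(0.97) = 0.007615.
d = 0.082084 + 0.007615 = 0.089699.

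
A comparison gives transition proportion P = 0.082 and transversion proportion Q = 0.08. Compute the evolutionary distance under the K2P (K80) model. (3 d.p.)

Under the Kimura two-parameter model, d = −½ ln(1 − 2P − Q) − ¼ ln(1 − 2Q).
1 − 2P − Q = 0.756, giving −½ ln(0.756) = 0.139857.
1 − 2Q = 0.84, giving −¼ ln(0.84) = 0.043588.
d = 0.139857 + 0.043588 = 0.183445.

0.183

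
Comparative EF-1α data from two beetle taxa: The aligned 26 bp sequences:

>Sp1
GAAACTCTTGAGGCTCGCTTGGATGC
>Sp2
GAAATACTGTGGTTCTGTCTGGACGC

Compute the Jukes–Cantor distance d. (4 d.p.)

0.7166

The sequences differ at 12 of 26 sites, so p = 12/26 ≈ 0.461538.
d = −(3/4) ln(1 − 4p/3) = −0.75 ln(1 − 0.615384) = −0.75 ln(0.384616)
  = −0.75 × (-0.955510) = 0.716633 substitutions/site.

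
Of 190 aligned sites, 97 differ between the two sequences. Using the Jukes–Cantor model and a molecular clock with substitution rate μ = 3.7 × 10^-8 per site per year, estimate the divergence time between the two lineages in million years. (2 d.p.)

p = 97/190 ≈ 0.510526.
d = −(3/4) ln(1 − 4p/3) = −0.75 ln(1 − 0.680701) = −0.75 ln(0.319299)
  = −0.75 × (-1.141627) = 0.856220 substitutions/site.
Under a molecular clock d = 2μt, so t = d/(2μ) = 0.856220 / (2 × 3.7 × 10^-8) = 11.57 million years.

11.57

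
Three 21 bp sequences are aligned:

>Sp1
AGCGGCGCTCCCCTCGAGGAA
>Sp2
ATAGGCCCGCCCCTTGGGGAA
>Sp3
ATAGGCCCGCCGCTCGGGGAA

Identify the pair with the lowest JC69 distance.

Sp2 and Sp3

Sp1–Sp2: 6/21 differ, p = 0.286, d = 0.360.
Sp1–Sp3: 6/21 differ, p = 0.286, d = 0.360.
Sp2–Sp3: 2/21 differ, p = 0.095, d = 0.102.
The smallest distance is between Sp2 and Sp3.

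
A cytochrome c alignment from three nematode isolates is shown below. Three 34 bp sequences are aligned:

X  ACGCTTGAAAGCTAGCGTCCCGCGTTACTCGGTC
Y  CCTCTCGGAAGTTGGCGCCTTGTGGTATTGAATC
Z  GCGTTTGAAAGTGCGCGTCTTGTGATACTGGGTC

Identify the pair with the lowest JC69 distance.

X–Y: 15/34 differ, p = 0.441, d = 0.665.
X–Z: 10/34 differ, p = 0.294, d = 0.373.
Y–Z: 12/34 differ, p = 0.353, d = 0.477.
The smallest distance is between X and Z.

X and Z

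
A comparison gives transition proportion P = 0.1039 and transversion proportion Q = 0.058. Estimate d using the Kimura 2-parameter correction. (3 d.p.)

0.185

Under the Kimura two-parameter model, d = −½ ln(1 − 2P − Q) − ¼ ln(1 − 2Q).
1 − 2P − Q = 0.7342, giving −½ ln(0.7342) = 0.154487.
1 − 2Q = 0.884, giving −¼ ln(0.884) = 0.030825.
d = 0.154487 + 0.030825 = 0.185312.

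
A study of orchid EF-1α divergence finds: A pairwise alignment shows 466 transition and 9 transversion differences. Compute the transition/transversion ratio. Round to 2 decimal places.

51.78

R = 466/9 = 51.777777… ≈ 51.78 (to 2 d.p.).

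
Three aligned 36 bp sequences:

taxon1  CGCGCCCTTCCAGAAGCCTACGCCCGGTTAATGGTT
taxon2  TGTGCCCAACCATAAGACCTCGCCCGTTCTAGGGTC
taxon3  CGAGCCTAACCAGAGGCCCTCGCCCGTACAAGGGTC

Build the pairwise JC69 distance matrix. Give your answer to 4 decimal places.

d(taxon1,taxon2) = 0.4926, d(taxon1,taxon3) = 0.4408, d(taxon2,taxon3) = 0.2635

taxon1–taxon2: 13/36 sites differ → p ≈ 0.361111, d = −0.75 ln(1 − 0.481481) = 0.492584 ≈ 0.4926.
taxon1–taxon3: 12/36 sites differ → p ≈ 0.333333, d = −0.75 ln(1 − 0.444444) = 0.440839 ≈ 0.4408.
taxon2–taxon3: 8/36 sites differ → p ≈ 0.222222, d = −0.75 ln(1 − 0.296296) = 0.263548 ≈ 0.2635.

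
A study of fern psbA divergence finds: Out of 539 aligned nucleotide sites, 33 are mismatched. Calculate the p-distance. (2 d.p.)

p = 33/539 = 0.061224… ≈ 0.06 (to 2 d.p.).

0.06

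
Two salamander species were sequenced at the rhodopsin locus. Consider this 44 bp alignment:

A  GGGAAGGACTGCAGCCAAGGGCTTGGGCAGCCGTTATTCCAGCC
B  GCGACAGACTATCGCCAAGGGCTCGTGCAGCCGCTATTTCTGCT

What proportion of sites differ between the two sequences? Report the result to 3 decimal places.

The sequences differ at 12 of 44 positions.
p = 12/44 = 0.272727… ≈ 0.273 (to 3 d.p.).

0.273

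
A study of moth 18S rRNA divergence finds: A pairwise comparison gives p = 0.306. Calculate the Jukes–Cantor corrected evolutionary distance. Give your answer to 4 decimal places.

0.3932

d = −(3/4) ln(1 − 4p/3) = −0.75 ln(1 − 0.408) = −0.75 ln(0.592)
  = −0.75 × (-0.524249) = 0.393187 substitutions/site.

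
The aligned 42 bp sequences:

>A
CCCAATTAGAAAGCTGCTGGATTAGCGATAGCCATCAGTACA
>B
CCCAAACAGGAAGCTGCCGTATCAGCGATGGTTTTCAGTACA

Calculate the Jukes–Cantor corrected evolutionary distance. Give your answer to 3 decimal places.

0.286

The sequences differ at 10 of 42 sites (6, 7, 10, 18, 20, 23, 30, 32, 33, 34), so p = 10/42 ≈ 0.238095.
d = −(3/4) ln(1 − 4p/3) = −0.75 ln(1 − 0.31746) = −0.75 ln(0.68254)
  = −0.75 × (-0.381934) = 0.286451 substitutions/site.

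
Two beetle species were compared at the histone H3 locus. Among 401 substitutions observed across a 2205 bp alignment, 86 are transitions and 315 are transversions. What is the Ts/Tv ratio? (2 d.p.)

R = 86/315 = 0.273015… ≈ 0.27 (to 2 d.p.).

0.27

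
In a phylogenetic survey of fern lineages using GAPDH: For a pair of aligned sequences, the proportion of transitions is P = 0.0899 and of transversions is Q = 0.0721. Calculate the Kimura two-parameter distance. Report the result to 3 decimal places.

Under the Kimura two-parameter model, d = −½ ln(1 − 2P − Q) − ¼ ln(1 − 2Q).
1 − 2P − Q = 0.7481, giving −½ ln(0.7481) = 0.145109.
1 − 2Q = 0.8558, giving −¼ ln(0.8558) = 0.038930.
d = 0.145109 + 0.038930 = 0.184039.

0.184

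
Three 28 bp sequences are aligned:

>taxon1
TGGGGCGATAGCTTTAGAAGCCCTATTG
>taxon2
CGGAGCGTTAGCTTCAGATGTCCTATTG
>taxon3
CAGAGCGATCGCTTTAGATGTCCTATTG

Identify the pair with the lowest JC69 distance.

taxon1–taxon2: 6/28 differ, p = 0.214, d = 0.252.
taxon1–taxon3: 6/28 differ, p = 0.214, d = 0.252.
taxon2–taxon3: 4/28 differ, p = 0.143, d = 0.158.
The smallest distance is between taxon2 and taxon3.

taxon2 and taxon3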